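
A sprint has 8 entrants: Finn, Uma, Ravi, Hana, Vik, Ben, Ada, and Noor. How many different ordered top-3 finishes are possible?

This is an ordered selection of 3 from 8: P(8,3).
That gives 8 × 7 × 6 = 336.

336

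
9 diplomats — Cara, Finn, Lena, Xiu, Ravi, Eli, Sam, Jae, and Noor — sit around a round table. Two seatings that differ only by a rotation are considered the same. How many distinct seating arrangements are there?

Fix one person's seat to break rotational symmetry; the remaining 8 people can be arranged in (8)! = 40320 ways.

40320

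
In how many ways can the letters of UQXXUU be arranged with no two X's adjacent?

40

There are 6!/(3!·2!) = 60 arrangements of UQXXUU in total.
If the two X's are adjacent, glue them into one block, leaving 5 items to arrange: (5)!/(3!) = 20 ways.
Subtracting, 60 − 20 = 40 arrangements keep the X's apart.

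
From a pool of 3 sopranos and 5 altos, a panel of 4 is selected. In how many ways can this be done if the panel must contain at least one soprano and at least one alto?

With no constraint there are C(8,4) = 70 possible selections.
Subtract selections that omit an entire group: no sopranos → C(5,4) = 5; no altos → C(3,4) = 0.
Both groups omitted at once is impossible, so 70 − 5 = 65.

65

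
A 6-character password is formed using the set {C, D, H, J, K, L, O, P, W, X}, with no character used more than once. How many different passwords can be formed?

151200

This is a permutation of 6 out of 10: P(10,6) = 10!/4!.
10 × 9 × 8 × 7 × 6 × 5 = 151200.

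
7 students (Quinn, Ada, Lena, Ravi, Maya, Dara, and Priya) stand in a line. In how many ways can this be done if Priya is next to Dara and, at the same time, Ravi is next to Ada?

Treat {Priya,Dara} as one block (2 orders) and {Ravi,Ada} as another (2 orders).
That leaves 5 units to arrange: 2 × 2 × 5! = 4 × 120 = 480.

480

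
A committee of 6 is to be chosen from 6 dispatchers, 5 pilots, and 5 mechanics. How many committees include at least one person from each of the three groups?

6875

With no constraint there are C(16,6) = 8008 possible selections.
Selections missing a whole group: no dispatchers → C(10,6) = 210; no pilots → C(11,6) = 462; no mechanics → C(11,6) = 462.
Add back selections omitting two groups (i.e. drawn from a single group): C(6,6) + C(5,6) + C(5,6) = 1.
By inclusion–exclusion: 8008 − 1134 + 1 = 6875.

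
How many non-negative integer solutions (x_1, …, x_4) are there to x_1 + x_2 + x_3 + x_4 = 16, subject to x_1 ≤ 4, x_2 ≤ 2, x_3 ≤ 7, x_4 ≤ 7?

Without the upper bounds there are C(19,3) = 969 ways to split 16 among 4 variables.
Subtract solutions that violate a single cap (substitute x_i' = x_i − (cap_i+1)): x_1 ≥ 5 gives C(14,3) = 364; x_2 ≥ 3 gives C(16,3) = 560; x_3 ≥ 8 gives C(11,3) = 165; x_4 ≥ 8 gives C(11,3) = 165. Together 1254.
Add back pairs where two caps are both exceeded: 165 + 20 + 20 + 56 + 56 + 1 = 318.
Subtract triples: 1 + 1 + 0 + 0 = 2.
By inclusion–exclusion the count is 969 − 1254 + 318 − 2 = 31.

31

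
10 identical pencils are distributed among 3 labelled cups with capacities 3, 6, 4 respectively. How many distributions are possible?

Without the upper bounds there are C(12,2) = 66 ways to split 10 among 3 cups.
Subtract solutions that violate a single cap (substitute x_i' = x_i − (cap_i+1)): x_1 ≥ 4 gives C(8,2) = 28; x_2 ≥ 7 gives C(5,2) = 10; x_3 ≥ 5 gives C(7,2) = 21. Together 59.
Add back pairs where two caps are both exceeded: 0 + 3 + 0 = 3.
By inclusion–exclusion the count is 66 − 59 + 3 = 10.

10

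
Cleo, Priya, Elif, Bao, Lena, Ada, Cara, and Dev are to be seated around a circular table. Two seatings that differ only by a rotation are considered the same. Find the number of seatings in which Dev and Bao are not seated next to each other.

All circular seatings of 8 people number (7)! = 5040.
Those with Dev next to Bao: fuse the pair into one unit and seat 7 units around a circle — 2·(6)! = 1440.
Subtracting, 5040 − 1440 = 3600.

3600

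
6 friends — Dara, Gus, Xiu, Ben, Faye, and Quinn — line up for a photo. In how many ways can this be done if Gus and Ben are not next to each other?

Of the 6! = 720 arrangements, those with Gus and Ben adjacent number 2 × 5! = 240 (treat the pair as a block with 2 internal orders).
So 720 − 240 = 480 arrangements keep them apart.

480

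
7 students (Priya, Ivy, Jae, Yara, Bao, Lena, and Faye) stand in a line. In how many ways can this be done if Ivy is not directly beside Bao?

There are 7! = 5040 arrangements in all. If Ivy and Bao are adjacent, merging them into one block gives 2·(6)! = 1440 arrangements.
So 5040 − 1440 = 3600 arrangements keep them apart.

3600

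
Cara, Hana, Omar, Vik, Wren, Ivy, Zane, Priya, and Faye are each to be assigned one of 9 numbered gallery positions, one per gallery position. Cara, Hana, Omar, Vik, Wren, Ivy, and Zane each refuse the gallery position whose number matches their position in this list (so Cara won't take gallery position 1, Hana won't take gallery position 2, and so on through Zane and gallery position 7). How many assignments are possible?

165016

Let Aᵢ (for 1 ≤ i ≤ 7) be the placements that put person i in their forbidden gallery position. Any j of these fix j positions, leaving (9−j)! ways to fill the rest, and there are C(7,j) ways to pick which j.
By inclusion–exclusion, the number of valid placements is Σ_{j=0}^{7} (−1)^j C(7,j)·(9−j)!.
Computing: 362880 − 282240 + 105840 − 25200 + 4200 − 504 + 42 − 2 = 165016.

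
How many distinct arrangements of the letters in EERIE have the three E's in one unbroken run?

Treat the 3 copies of E as a single block. The multiset to arrange is then {EEE, I, R}, 3 items in all.
All 3 items are distinct, so there are (3)! = 6 arrangements.

6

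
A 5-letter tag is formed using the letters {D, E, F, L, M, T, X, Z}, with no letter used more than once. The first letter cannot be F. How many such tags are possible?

The first letter has 8−1 = 7 choices (anything except F).
The remaining 4 letters are filled from the other 7 symbols without repetition: 7 × 6 × 5 × 4 = 840.
Total: 7 × 840 = 5880.

5880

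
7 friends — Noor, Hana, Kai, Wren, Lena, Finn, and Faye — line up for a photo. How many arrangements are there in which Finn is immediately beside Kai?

Glue Finn and Kai into one block (2 internal orders), leaving 6 units to arrange in a row.
That gives 2 × 6! = 2 × 720 = 1440.

1440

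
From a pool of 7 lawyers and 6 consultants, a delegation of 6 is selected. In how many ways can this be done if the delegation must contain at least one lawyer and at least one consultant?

1708

Unrestricted: C(13,6) = 1716 ways to pick any 6 of the 13.
Subtract selections that omit an entire group: no lawyers → C(6,6) = 1; no consultants → C(7,6) = 7.
Both groups omitted at once is impossible, so 1716 − 8 = 1708.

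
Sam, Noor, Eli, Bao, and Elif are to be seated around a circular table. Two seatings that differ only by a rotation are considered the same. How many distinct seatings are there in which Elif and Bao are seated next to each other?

12

Glue Elif and Bao into a block (2 internal orders). Seating 4 units around a circle gives (3)! arrangements.
So 2 × (3)! = 2 × 6 = 12.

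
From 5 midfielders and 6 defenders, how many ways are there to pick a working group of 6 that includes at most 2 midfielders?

Split by how many midfielders are chosen (0 through 2).
Sum: C(5,0)·C(6,6) + C(5,1)·C(6,5) + C(5,2)·C(6,4) = 1 + 30 + 150 = 181.

181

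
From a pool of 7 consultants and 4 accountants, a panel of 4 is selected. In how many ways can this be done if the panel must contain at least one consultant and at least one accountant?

With no constraint there are C(11,4) = 330 possible selections.
Selections missing a whole group: no consultants → C(4,4) = 1; no accountants → C(7,4) = 35.
Both groups omitted at once is impossible, so 330 − 36 = 294.

294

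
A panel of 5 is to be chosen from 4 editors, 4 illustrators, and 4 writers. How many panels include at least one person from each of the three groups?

624

Unrestricted: C(12,5) = 792 ways to pick any 5 of the 12.
Selections missing a whole group: no editors → C(8,5) = 56; no illustrators → C(8,5) = 56; no writers → C(8,5) = 56.
Add back selections omitting two groups (i.e. drawn from a single group): C(4,5) + C(4,5) + C(4,5) = 0.
By inclusion–exclusion: 792 − 168 + 0 = 624.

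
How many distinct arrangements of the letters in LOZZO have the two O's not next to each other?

Total arrangements of LOZZO: 5!/(2!·2!) = 30.
Arrangements with the O's together: treat OO as one letter, giving (4)!/(2!) = 12.
Hence 30 − 12 = 18.

18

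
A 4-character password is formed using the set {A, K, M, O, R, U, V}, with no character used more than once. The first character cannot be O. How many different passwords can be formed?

The first character has 7−1 = 6 choices (anything except O).
The remaining 3 characters are filled from the other 6 symbols without repetition: 6 × 5 × 4 = 120.
Total: 6 × 120 = 720.

720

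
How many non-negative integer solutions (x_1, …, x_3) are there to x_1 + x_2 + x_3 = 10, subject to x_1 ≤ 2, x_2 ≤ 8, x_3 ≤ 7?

Ignoring the caps, the number of non-negative solutions to x_1+…+x_3 = 10 is C(12,2) = 66.
Subtract solutions that violate a single cap (substitute x_i' = x_i − (cap_i+1)): x_1 ≥ 3 gives C(9,2) = 36; x_2 ≥ 9 gives C(3,2) = 3; x_3 ≥ 8 gives C(4,2) = 6. Together 45.
No two caps can be exceeded simultaneously, so the pair terms are all 0.
By inclusion–exclusion the count is 66 − 45 + 0 = 21.

21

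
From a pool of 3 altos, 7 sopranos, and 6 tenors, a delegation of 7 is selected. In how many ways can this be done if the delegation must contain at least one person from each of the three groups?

With no constraint there are C(16,7) = 11440 possible selections.
Selections missing a whole group: no altos → C(13,7) = 1716; no sopranos → C(9,7) = 36; no tenors → C(10,7) = 120.
Add back selections omitting two groups (i.e. drawn from a single group): C(3,7) + C(7,7) + C(6,7) = 1.
By inclusion–exclusion: 11440 − 1872 + 1 = 9569.

9569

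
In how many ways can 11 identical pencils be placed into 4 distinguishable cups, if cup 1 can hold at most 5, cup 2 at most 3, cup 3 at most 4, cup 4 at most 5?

68

Without the upper bounds there are C(14,3) = 364 ways to split 11 among 4 cups.
Subtract solutions that violate a single cap (substitute x_i' = x_i − (cap_i+1)): x_1 ≥ 6 gives C(8,3) = 56; x_2 ≥ 4 gives C(10,3) = 120; x_3 ≥ 5 gives C(9,3) = 84; x_4 ≥ 6 gives C(8,3) = 56. Together 316.
Add back pairs where two caps are both exceeded: 4 + 1 + 0 + 10 + 4 + 1 = 20.
By inclusion–exclusion the count is 364 − 316 + 20 = 68.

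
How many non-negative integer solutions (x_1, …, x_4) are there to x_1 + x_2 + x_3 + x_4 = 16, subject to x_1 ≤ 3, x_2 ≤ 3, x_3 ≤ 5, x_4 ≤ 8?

Without the upper bounds there are C(19,3) = 969 ways to split 16 among 4 variables.
Subtract solutions that violate a single cap (substitute x_i' = x_i − (cap_i+1)): x_1 ≥ 4 gives C(15,3) = 455; x_2 ≥ 4 gives C(15,3) = 455; x_3 ≥ 6 gives C(13,3) = 286; x_4 ≥ 9 gives C(10,3) = 120. Together 1316.
Add back pairs where two caps are both exceeded: 165 + 84 + 20 + 84 + 20 + 4 = 377.
Subtract triples: 10 + 0 + 0 + 0 = 10.
By inclusion–exclusion the count is 969 − 1316 + 377 − 10 = 20.

20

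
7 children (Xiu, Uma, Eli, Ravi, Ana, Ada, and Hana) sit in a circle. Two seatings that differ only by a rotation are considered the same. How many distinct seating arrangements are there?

Seat Xiu anywhere (absorbing the rotational symmetry), then permute the other 6: (6)! = 720.

720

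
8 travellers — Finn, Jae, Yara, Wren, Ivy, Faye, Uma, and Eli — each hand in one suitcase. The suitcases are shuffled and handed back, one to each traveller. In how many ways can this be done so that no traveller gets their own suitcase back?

This is the derangement count D_8: permutations of 8 items with no fixed point.
By inclusion–exclusion this is Σ_{j=0}^{8} (−1)^j C(8,j)·(8−j)!.
Computing: 40320 − 40320 + 20160 − 6720 + 1680 − 336 + 56 − 8 + 1 = 14833.

14833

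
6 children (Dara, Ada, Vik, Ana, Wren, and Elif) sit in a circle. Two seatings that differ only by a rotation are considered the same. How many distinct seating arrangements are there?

120

Seat Dara anywhere (absorbing the rotational symmetry), then permute the other 5: (5)! = 120.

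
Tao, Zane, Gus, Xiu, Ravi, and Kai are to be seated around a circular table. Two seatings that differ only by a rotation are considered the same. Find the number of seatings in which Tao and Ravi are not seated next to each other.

All circular seatings of 6 people number (5)! = 120.
Seatings with Tao beside Ravi: treat them as a block with 2 internal orders, giving 2 × (4)! = 48.
Subtracting, 120 − 48 = 72.

72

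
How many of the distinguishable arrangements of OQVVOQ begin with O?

30

Fix O in the first position and arrange the remaining 5 letters.
Those 5 letters have Q appearing twice and V appearing twice, giving (5)!/(2!·2!) = 30.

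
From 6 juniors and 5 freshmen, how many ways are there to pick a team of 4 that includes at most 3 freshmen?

Split by how many freshmen are chosen (0 through 3).
Sum: C(5,0)·C(6,4) + C(5,1)·C(6,3) + C(5,2)·C(6,2) + C(5,3)·C(6,1) = 15 + 100 + 150 + 60 = 325.

325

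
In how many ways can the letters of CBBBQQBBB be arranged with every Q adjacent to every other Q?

Treat the 2 copies of Q as a single block. The multiset to arrange is then {QQ, B, B, B, B, B, B, C}, 8 items in all.
That gives (8)!/(6!) = 56 arrangements.

56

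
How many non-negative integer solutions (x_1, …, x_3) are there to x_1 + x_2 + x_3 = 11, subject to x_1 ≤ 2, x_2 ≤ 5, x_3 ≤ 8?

12

By stars and bars, unrestricted non-negative solutions to x_1+…+x_3 = 11 number C(11+2,2) = 78.
Subtract solutions that violate a single cap (substitute x_i' = x_i − (cap_i+1)): x_1 ≥ 3 gives C(10,2) = 45; x_2 ≥ 6 gives C(7,2) = 21; x_3 ≥ 9 gives C(4,2) = 6. Together 72.
Add back pairs where two caps are both exceeded: 6 + 0 + 0 = 6.
By inclusion–exclusion the count is 78 − 72 + 6 = 12.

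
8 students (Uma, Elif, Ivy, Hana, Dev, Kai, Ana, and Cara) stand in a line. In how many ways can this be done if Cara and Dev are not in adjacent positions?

There are 8! = 40320 arrangements in all. If Cara and Dev are adjacent, merging them into one block gives 2·(7)! = 10080 arrangements.
Complementary counting: 40320 − 10080 = 30240.

30240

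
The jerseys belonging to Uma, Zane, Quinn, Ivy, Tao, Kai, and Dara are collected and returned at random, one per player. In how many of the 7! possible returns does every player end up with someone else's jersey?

Let Aᵢ be the assignments in which player i gets their old jersey. We want the size of the complement of A₁∪…∪A_7.
By inclusion–exclusion this is Σ_{j=0}^{7} (−1)^j C(7,j)·(7−j)!.
Computing: 5040 − 5040 + 2520 − 840 + 210 − 42 + 7 − 1 = 1854.

1854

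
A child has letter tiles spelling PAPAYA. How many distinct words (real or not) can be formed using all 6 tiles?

60

PAPAYA has 6 letters with A appearing 3 times and P appearing twice.
Dividing 6! = 720 by 3!·2! = 12 for the repeated letters gives 60.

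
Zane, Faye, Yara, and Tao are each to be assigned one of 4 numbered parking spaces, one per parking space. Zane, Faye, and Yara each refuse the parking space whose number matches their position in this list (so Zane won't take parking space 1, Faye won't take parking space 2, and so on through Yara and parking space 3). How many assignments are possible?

Let Aᵢ (for i ∈ {1, 2, 3}) be the placements that put person i in their forbidden parking space. Any j of these fix j positions, leaving (4−j)! ways to fill the rest, and there are C(3,j) ways to pick which j.
By inclusion–exclusion, the number of valid placements is Σ_{j=0}^{3} (−1)^j C(3,j)·(4−j)!.
Computing: 24 − 18 + 6 − 1 = 11.

11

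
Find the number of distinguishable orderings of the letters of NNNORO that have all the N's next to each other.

Treat the 3 copies of N as a single block. The multiset to arrange is then {NNN, O, O, R}, 4 items in all.
That gives (4)!/(2!) = 12 arrangements.

12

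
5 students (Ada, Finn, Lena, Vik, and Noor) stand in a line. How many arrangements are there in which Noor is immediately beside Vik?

48

Glue Noor and Vik into one block (2 internal orders), leaving 4 units to arrange in a row.
That gives 2 × 4! = 2 × 24 = 48.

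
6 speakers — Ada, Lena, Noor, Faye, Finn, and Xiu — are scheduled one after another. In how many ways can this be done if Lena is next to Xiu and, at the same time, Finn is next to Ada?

96

Treat {Lena,Xiu} as one block (2 orders) and {Finn,Ada} as another (2 orders).
That leaves 4 units to arrange: 2 × 2 × 4! = 4 × 24 = 96.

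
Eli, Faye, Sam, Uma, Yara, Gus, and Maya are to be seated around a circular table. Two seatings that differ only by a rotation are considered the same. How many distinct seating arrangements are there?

720

Fix one person's seat to break rotational symmetry; the remaining 6 people can be arranged in (6)! = 720 ways.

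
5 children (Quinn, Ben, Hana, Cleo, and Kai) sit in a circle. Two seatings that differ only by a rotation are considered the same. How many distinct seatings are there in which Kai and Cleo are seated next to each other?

Glue Kai and Cleo into a block (2 internal orders). Seating 4 units around a circle gives (3)! arrangements.
So 2 × (3)! = 2 × 6 = 12.

12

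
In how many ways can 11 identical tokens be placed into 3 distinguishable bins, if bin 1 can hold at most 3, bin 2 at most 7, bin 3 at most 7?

22

Ignoring the caps, the number of non-negative solutions to x_1+…+x_3 = 11 is C(13,2) = 78.
Subtract solutions that violate a single cap (substitute x_i' = x_i − (cap_i+1)): x_1 ≥ 4 gives C(9,2) = 36; x_2 ≥ 8 gives C(5,2) = 10; x_3 ≥ 8 gives C(5,2) = 10. Together 56.
No two caps can be exceeded simultaneously, so the pair terms are all 0.
By inclusion–exclusion the count is 78 − 56 + 0 = 22.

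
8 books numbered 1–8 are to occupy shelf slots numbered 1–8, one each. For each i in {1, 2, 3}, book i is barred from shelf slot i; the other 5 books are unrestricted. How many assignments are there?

27240

Let Aᵢ (for i ∈ {1, 2, 3}) be the placements that put book i in its forbidden shelf slot. Any j of these fix j positions, leaving (8−j)! ways to fill the rest, and there are C(3,j) ways to pick which j.
By inclusion–exclusion, the number of valid placements is Σ_{j=0}^{3} (−1)^j C(3,j)·(8−j)!.
Computing: 40320 − 15120 + 2160 − 120 = 27240.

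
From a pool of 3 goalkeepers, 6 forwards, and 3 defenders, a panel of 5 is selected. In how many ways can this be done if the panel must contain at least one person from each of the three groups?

With no constraint there are C(12,5) = 792 possible selections.
Subtract selections that omit an entire group: no goalkeepers → C(9,5) = 126; no forwards → C(6,5) = 6; no defenders → C(9,5) = 126.
Add back selections omitting two groups (i.e. drawn from a single group): C(3,5) + C(6,5) + C(3,5) = 6.
By inclusion–exclusion: 792 − 258 + 6 = 540.

540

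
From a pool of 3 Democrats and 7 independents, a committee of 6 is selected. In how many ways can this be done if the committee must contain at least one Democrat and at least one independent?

203

Total 6-person selections from all 10: C(10,6) = 210.
Subtract selections that omit an entire group: no Democrats → C(7,6) = 7; no independents → C(3,6) = 0.
Both groups omitted at once is impossible, so 210 − 7 = 203.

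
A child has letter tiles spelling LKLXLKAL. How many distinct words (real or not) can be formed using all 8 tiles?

Letter multiplicities in LKLXLKAL: A×1, K×2, L×4, X×1.
So there are 8! / (4!·2!) = 840 distinguishable arrangements.

840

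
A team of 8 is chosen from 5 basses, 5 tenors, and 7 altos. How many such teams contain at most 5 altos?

23985

Split by how many altos are chosen (0 through 5).
Sum: C(7,0)·C(10,8) + C(7,1)·C(10,7) + C(7,2)·C(10,6) + C(7,3)·C(10,5) + C(7,4)·C(10,4) + C(7,5)·C(10,3) = 45 + 840 + 4410 + 8820 + 7350 + 2520 = 23985.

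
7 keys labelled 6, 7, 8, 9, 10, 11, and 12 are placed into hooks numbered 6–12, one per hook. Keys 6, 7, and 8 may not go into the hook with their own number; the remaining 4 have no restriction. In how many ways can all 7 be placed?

Let Aᵢ (for i ∈ {6, 7, 8}) be the placements that put key i in its forbidden hook. Any j of these fix j positions, leaving (7−j)! ways to fill the rest, and there are C(3,j) ways to pick which j.
By inclusion–exclusion, the number of valid placements is Σ_{j=0}^{3} (−1)^j C(3,j)·(7−j)!.
Computing: 5040 − 2160 + 360 − 24 = 3216.

3216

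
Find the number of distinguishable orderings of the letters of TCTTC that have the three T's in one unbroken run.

Treat the 3 copies of T as a single block. The multiset to arrange is then {TTT, C, C}, 3 items in all.
That gives (3)!/(2!) = 3 arrangements.

3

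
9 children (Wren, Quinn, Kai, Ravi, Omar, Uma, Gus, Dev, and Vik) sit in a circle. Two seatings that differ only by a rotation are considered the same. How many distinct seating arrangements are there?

40320

Around a circle, 9 distinct people have 9!/9 = (8)! = 40320 rotationally distinct seatings.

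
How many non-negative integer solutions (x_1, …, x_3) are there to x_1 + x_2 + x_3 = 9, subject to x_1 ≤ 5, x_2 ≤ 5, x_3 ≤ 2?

Without the upper bounds there are C(11,2) = 55 ways to split 9 among 3 variables.
Subtract solutions that violate a single cap (substitute x_i' = x_i − (cap_i+1)): x_1 ≥ 6 gives C(5,2) = 10; x_2 ≥ 6 gives C(5,2) = 10; x_3 ≥ 3 gives C(8,2) = 28. Together 48.
Add back pairs where two caps are both exceeded: 0 + 1 + 1 = 2.
By inclusion–exclusion the count is 55 − 48 + 2 = 9.

9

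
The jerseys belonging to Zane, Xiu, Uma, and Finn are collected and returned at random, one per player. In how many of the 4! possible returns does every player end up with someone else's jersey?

9

Count assignments avoiding every fixed point. For any j of the 4 players fixed to their old jersey, the other 4−j can be arranged in (4−j)! ways.
By inclusion–exclusion this is Σ_{j=0}^{4} (−1)^j C(4,j)·(4−j)!.
Computing: 24 − 24 + 12 − 4 + 1 = 9.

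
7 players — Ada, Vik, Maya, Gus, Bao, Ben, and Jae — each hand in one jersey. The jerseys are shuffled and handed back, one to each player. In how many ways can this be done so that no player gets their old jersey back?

Count assignments avoiding every fixed point. For any j of the 7 players fixed to their old jersey, the other 7−j can be arranged in (7−j)! ways.
By inclusion–exclusion this is Σ_{j=0}^{7} (−1)^j C(7,j)·(7−j)!.
Computing: 5040 − 5040 + 2520 − 840 + 210 − 42 + 7 − 1 = 1854.

1854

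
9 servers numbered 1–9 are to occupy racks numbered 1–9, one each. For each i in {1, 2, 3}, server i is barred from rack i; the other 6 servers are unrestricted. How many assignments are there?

Let Aᵢ (for i ∈ {1, 2, 3}) be the placements that put server i in its forbidden rack. Any j of these fix j positions, leaving (9−j)! ways to fill the rest, and there are C(3,j) ways to pick which j.
By inclusion–exclusion, the number of valid placements is Σ_{j=0}^{3} (−1)^j C(3,j)·(9−j)!.
Computing: 362880 − 120960 + 15120 − 720 = 256320.

256320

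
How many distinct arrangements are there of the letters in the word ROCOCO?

ROCOCO has 6 letters with C appearing twice and O appearing 3 times.
So there are 6! / (3!·2!) = 60 distinguishable arrangements.

60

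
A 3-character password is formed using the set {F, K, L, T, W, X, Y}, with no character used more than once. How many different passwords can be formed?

This is a permutation of 3 out of 7: P(7,3) = 7!/4!.
7 × 6 × 5 = 210.

210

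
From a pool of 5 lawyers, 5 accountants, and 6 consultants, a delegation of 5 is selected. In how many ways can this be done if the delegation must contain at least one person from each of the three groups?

3200

With no constraint there are C(16,5) = 4368 possible selections.
Subtract selections that omit an entire group: no lawyers → C(11,5) = 462; no accountants → C(11,5) = 462; no consultants → C(10,5) = 252.
Add back selections omitting two groups (i.e. drawn from a single group): C(5,5) + C(5,5) + C(6,5) = 8.
By inclusion–exclusion: 4368 − 1176 + 8 = 3200.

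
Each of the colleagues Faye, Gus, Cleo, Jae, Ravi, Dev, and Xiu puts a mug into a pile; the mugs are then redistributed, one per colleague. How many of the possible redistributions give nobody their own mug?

This is the derangement count D_7: permutations of 7 items with no fixed point.
By inclusion–exclusion this is Σ_{j=0}^{7} (−1)^j C(7,j)·(7−j)!.
Computing: 5040 − 5040 + 2520 − 840 + 210 − 42 + 7 − 1 = 1854.

1854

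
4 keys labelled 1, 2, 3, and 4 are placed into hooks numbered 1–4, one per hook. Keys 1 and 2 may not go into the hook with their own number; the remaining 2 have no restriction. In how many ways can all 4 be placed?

Let Aᵢ (for i ∈ {1, 2}) be the placements that put key i in its forbidden hook. Any j of these fix j positions, leaving (4−j)! ways to fill the rest, and there are C(2,j) ways to pick which j.
By inclusion–exclusion, the number of valid placements is Σ_{j=0}^{2} (−1)^j C(2,j)·(4−j)!.
Computing: 24 − 12 + 2 = 14.

14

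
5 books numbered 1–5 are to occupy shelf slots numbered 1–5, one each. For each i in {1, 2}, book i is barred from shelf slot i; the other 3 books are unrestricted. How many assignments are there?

78

Let Aᵢ (for i ∈ {1, 2}) be the placements that put book i in its forbidden shelf slot. Any j of these fix j positions, leaving (5−j)! ways to fill the rest, and there are C(2,j) ways to pick which j.
By inclusion–exclusion, the number of valid placements is Σ_{j=0}^{2} (−1)^j C(2,j)·(5−j)!.
Computing: 120 − 48 + 6 = 78.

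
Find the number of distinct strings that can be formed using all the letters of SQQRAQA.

420

The 7 letters of SQQRAQA have repeats: A appearing twice and Q appearing 3 times.
Dividing 7! = 5040 by 3!·2! = 12 for the repeated letters gives 420.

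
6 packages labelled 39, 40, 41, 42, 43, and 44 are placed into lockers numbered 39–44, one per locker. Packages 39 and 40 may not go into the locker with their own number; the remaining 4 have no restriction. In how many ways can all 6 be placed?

504

Let Aᵢ (for i ∈ {39, 40}) be the placements that put package i in its forbidden locker. Any j of these fix j positions, leaving (6−j)! ways to fill the rest, and there are C(2,j) ways to pick which j.
By inclusion–exclusion, the number of valid placements is Σ_{j=0}^{2} (−1)^j C(2,j)·(6−j)!.
Computing: 720 − 240 + 24 = 504.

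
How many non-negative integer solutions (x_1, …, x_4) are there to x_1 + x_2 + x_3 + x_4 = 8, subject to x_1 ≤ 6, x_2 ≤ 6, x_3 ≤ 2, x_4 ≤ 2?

Without the upper bounds there are C(11,3) = 165 ways to split 8 among 4 variables.
Subtract solutions that violate a single cap (substitute x_i' = x_i − (cap_i+1)): x_1 ≥ 7 gives C(4,3) = 4; x_2 ≥ 7 gives C(4,3) = 4; x_3 ≥ 3 gives C(8,3) = 56; x_4 ≥ 3 gives C(8,3) = 56. Together 120.
Add back pairs where two caps are both exceeded: 0 + 0 + 0 + 0 + 0 + 10 = 10.
By inclusion–exclusion the count is 165 − 120 + 10 = 55.

55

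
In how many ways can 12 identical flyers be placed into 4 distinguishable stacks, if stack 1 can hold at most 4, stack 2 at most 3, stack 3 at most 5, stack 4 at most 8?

100

By stars and bars, unrestricted non-negative solutions to x_1+…+x_4 = 12 number C(12+3,3) = 455.
Subtract solutions that violate a single cap (substitute x_i' = x_i − (cap_i+1)): x_1 ≥ 5 gives C(10,3) = 120; x_2 ≥ 4 gives C(11,3) = 165; x_3 ≥ 6 gives C(9,3) = 84; x_4 ≥ 9 gives C(6,3) = 20. Together 389.
Add back pairs where two caps are both exceeded: 20 + 4 + 0 + 10 + 0 + 0 = 34.
By inclusion–exclusion the count is 455 − 389 + 34 = 100.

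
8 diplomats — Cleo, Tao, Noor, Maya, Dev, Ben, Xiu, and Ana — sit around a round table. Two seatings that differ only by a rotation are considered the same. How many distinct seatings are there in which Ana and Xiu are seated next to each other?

Treat {Ana, Xiu} as one unit (2 internal orders) and seat the resulting 7 units around the table: (6)! circular arrangements.
So 2 × (6)! = 2 × 720 = 1440.

1440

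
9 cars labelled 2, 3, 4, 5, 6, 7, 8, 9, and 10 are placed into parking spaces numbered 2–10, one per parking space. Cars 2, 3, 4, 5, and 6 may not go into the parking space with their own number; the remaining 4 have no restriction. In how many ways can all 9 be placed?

205056

Let Aᵢ (for 2 ≤ i ≤ 6) be the placements that put car i in its forbidden parking space. Any j of these fix j positions, leaving (9−j)! ways to fill the rest, and there are C(5,j) ways to pick which j.
By inclusion–exclusion, the number of valid placements is Σ_{j=0}^{5} (−1)^j C(5,j)·(9−j)!.
Computing: 362880 − 201600 + 50400 − 7200 + 600 − 24 = 205056.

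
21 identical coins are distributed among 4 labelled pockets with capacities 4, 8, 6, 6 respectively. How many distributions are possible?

Ignoring the caps, the number of non-negative solutions to x_1+…+x_4 = 21 is C(24,3) = 2024.
Subtract solutions that violate a single cap (substitute x_i' = x_i − (cap_i+1)): x_1 ≥ 5 gives C(19,3) = 969; x_2 ≥ 9 gives C(15,3) = 455; x_3 ≥ 7 gives C(17,3) = 680; x_4 ≥ 7 gives C(17,3) = 680. Together 2784.
Add back pairs where two caps are both exceeded: 120 + 220 + 220 + 56 + 56 + 120 = 792.
Subtract triples: 1 + 1 + 10 + 0 = 12.
By inclusion–exclusion the count is 2024 − 2784 + 792 − 12 = 20.

20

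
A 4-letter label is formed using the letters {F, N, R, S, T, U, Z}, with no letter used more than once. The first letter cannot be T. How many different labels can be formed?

720

The first letter has 7−1 = 6 choices (anything except T).
The remaining 3 letters are filled from the other 6 symbols without repetition: 6 × 5 × 4 = 120.
Total: 6 × 120 = 720.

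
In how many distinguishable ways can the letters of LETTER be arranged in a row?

180

LETTER has 6 letters with E appearing twice and T appearing twice.
The number of distinct arrangements is 6!/(2!·2!) = 720/4 = 180.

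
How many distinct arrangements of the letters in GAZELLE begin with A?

With the first slot taken by A, it remains to arrange the other 6 letters (GZELLE).
Those 6 letters have E appearing twice and L appearing twice, giving (6)!/(2!·2!) = 180.

180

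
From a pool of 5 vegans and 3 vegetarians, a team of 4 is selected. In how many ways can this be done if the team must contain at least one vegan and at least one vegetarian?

65

With no constraint there are C(8,4) = 70 possible selections.
Selections missing a whole group: no vegans → C(3,4) = 0; no vegetarians → C(5,4) = 5.
Both groups omitted at once is impossible, so 70 − 5 = 65.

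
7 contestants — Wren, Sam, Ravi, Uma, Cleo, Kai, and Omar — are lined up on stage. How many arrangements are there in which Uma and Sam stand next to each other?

1440

Glue Uma and Sam into one block (2 internal orders), leaving 6 units to arrange in a row.
So the count is 2·(6)! = 1440.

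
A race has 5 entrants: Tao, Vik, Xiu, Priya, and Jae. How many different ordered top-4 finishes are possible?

120

This is an ordered selection of 4 from 5: P(5,4).
That gives 5 × 4 × 3 × 2 = 120.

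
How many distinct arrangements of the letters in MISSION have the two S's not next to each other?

900

Total arrangements of MISSION: 7!/(2!·2!) = 1260.
If the two S's are adjacent, glue them into one block, leaving 6 items to arrange: (6)!/(2!) = 360 ways.
Subtracting, 1260 − 360 = 900 arrangements keep the S's apart.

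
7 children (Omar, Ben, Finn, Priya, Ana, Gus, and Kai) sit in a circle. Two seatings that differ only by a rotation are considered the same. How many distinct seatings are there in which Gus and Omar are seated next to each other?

Treat {Gus, Omar} as one unit (2 internal orders) and seat the resulting 6 units around the table: (5)! circular arrangements.
So 2 × (5)! = 2 × 120 = 240.

240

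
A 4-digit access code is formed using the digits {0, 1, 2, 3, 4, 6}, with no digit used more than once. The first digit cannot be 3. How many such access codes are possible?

300

The first digit has 6−1 = 5 choices (anything except 3).
The remaining 3 digits are filled from the other 5 symbols without repetition: 5 × 4 × 3 = 60.
Total: 5 × 60 = 300.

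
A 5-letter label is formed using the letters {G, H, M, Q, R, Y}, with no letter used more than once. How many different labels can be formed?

720

This is a permutation of 5 out of 6: P(6,5) = 6!/1!.
That product is 6 × 5 × 4 × 3 × 2 = 720.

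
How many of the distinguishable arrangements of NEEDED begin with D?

Fix D in the first position and arrange the remaining 5 letters.
Those 5 letters have E appearing 3 times, giving (5)!/(3!) = 20.

20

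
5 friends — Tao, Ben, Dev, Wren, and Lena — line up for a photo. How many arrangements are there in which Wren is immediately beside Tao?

Glue Wren and Tao into one block (2 internal orders), leaving 4 units to arrange in a row.
So the count is 2·(4)! = 48.

48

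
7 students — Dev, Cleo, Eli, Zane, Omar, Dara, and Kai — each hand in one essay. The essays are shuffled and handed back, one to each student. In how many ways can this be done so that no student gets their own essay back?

1854

Let Aᵢ be the assignments in which student i gets their own essay. We want the size of the complement of A₁∪…∪A_7.
By inclusion–exclusion this is Σ_{j=0}^{7} (−1)^j C(7,j)·(7−j)!.
Computing: 5040 − 5040 + 2520 − 840 + 210 − 42 + 7 − 1 = 1854.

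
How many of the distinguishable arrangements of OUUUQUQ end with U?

Fix U in the last position and arrange the remaining 6 letters.
Those 6 letters have Q appearing twice and U appearing 3 times, giving (6)!/(3!·2!) = 60.

60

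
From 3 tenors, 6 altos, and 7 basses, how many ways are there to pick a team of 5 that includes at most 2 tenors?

Split by how many tenors are chosen (0 through 2).
Sum: C(3,0)·C(13,5) + C(3,1)·C(13,4) + C(3,2)·C(13,3) = 1287 + 2145 + 858 = 4290.

4290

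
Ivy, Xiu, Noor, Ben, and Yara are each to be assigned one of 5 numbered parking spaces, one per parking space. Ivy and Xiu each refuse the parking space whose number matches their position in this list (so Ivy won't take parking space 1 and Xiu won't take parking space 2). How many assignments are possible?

Let Aᵢ (for i ∈ {1, 2}) be the placements that put person i in their forbidden parking space. Any j of these fix j positions, leaving (5−j)! ways to fill the rest, and there are C(2,j) ways to pick which j.
By inclusion–exclusion, the number of valid placements is Σ_{j=0}^{2} (−1)^j C(2,j)·(5−j)!.
Computing: 120 − 48 + 6 = 78.

78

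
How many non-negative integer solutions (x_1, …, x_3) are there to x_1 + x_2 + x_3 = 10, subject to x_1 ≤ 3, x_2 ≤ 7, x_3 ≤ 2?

Ignoring the caps, the number of non-negative solutions to x_1+…+x_3 = 10 is C(12,2) = 66.
Subtract solutions that violate a single cap (substitute x_i' = x_i − (cap_i+1)): x_1 ≥ 4 gives C(8,2) = 28; x_2 ≥ 8 gives C(4,2) = 6; x_3 ≥ 3 gives C(9,2) = 36. Together 70.
Add back pairs where two caps are both exceeded: 0 + 10 + 0 = 10.
By inclusion–exclusion the count is 66 − 70 + 10 = 6.

6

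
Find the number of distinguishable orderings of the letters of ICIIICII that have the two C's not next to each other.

21

Total arrangements of ICIIICII: 8!/(6!·2!) = 28.
If the two C's are adjacent, glue them into one block, leaving 7 items to arrange: (7)!/(6!) = 7 ways.
Subtracting, 28 − 7 = 21 arrangements keep the C's apart.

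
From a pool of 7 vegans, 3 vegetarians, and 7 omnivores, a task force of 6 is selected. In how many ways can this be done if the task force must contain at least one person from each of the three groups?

Unrestricted: C(17,6) = 12376 ways to pick any 6 of the 17.
Selections missing a whole group: no vegans → C(10,6) = 210; no vegetarians → C(14,6) = 3003; no omnivores → C(10,6) = 210.
Add back selections omitting two groups (i.e. drawn from a single group): C(7,6) + C(3,6) + C(7,6) = 14.
By inclusion–exclusion: 12376 − 3423 + 14 = 8967.

8967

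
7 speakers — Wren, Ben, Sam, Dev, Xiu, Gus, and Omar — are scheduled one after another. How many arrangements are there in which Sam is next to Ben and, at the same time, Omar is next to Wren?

480

Treat {Sam,Ben} as one block (2 orders) and {Omar,Wren} as another (2 orders).
That leaves 5 units to arrange: 2 × 2 × 5! = 4 × 120 = 480.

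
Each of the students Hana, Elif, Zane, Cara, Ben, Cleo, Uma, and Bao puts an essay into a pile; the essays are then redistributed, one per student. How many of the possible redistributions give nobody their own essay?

Count assignments avoiding every fixed point. For any j of the 8 students fixed to their own essay, the other 8−j can be arranged in (8−j)! ways.
By inclusion–exclusion this is Σ_{j=0}^{8} (−1)^j C(8,j)·(8−j)!.
Computing: 40320 − 40320 + 20160 − 6720 + 1680 − 336 + 56 − 8 + 1 = 14833.

14833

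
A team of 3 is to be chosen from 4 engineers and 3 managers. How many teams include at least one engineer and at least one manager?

With no constraint there are C(7,3) = 35 possible selections.
Subtract selections that omit an entire group: no engineers → C(3,3) = 1; no managers → C(4,3) = 4.
Both groups omitted at once is impossible, so 35 − 5 = 30.

30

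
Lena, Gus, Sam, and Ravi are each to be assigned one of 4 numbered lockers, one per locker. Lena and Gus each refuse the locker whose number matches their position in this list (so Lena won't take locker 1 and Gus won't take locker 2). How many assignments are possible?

14

Let Aᵢ (for i ∈ {1, 2}) be the placements that put person i in their forbidden locker. Any j of these fix j positions, leaving (4−j)! ways to fill the rest, and there are C(2,j) ways to pick which j.
By inclusion–exclusion, the number of valid placements is Σ_{j=0}^{2} (−1)^j C(2,j)·(4−j)!.
Computing: 24 − 12 + 2 = 14.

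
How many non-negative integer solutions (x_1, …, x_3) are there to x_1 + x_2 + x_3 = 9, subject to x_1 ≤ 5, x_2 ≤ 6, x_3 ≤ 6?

By stars and bars, unrestricted non-negative solutions to x_1+…+x_3 = 9 number C(9+2,2) = 55.
Subtract solutions that violate a single cap (substitute x_i' = x_i − (cap_i+1)): x_1 ≥ 6 gives C(5,2) = 10; x_2 ≥ 7 gives C(4,2) = 6; x_3 ≥ 7 gives C(4,2) = 6. Together 22.
No two caps can be exceeded simultaneously, so the pair terms are all 0.
By inclusion–exclusion the count is 55 − 22 + 0 = 33.

33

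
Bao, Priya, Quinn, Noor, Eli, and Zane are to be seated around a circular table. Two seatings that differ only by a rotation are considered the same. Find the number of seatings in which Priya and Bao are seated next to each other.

48

Treat {Priya, Bao} as one unit (2 internal orders) and seat the resulting 5 units around the table: (4)! circular arrangements.
So 2 × (4)! = 2 × 24 = 48.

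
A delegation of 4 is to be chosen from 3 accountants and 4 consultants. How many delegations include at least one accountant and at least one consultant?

34

With no constraint there are C(7,4) = 35 possible selections.
Selections missing a whole group: no accountants → C(4,4) = 1; no consultants → C(3,4) = 0.
Both groups omitted at once is impossible, so 35 − 1 = 34.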